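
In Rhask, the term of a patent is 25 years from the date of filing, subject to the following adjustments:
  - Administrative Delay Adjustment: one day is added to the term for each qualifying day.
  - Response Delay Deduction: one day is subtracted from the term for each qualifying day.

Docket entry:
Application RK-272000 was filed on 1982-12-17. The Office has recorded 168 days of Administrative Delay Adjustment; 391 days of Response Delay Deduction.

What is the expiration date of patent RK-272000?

Base term: filing date + 25 years → 17 December 2007.
Administrative Delay Adjustment: +168 days → 2 June 2008.
Response Delay Deduction: −391 days → 8 May 2007.

2007-05-08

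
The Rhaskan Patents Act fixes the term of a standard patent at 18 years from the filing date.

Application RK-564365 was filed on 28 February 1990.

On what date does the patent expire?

2008-02-28

Filing date + 18 years → 28 February 2008.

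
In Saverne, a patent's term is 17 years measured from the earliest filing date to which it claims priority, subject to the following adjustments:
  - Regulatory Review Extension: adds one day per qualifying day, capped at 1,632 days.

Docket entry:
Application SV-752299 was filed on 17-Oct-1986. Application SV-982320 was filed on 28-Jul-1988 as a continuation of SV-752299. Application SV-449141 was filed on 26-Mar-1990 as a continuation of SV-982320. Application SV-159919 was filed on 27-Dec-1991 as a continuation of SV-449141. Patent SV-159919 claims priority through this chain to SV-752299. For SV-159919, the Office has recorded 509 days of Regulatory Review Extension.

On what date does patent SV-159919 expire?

March 9, 2005

Earliest priority filing: 17 October 1986.
Base term: 17 October 1986 + 17 years → 17 October 2003.
Regulatory Review Extension: 509 days (within the 1632-day cap) → +509 days → 9 March 2005.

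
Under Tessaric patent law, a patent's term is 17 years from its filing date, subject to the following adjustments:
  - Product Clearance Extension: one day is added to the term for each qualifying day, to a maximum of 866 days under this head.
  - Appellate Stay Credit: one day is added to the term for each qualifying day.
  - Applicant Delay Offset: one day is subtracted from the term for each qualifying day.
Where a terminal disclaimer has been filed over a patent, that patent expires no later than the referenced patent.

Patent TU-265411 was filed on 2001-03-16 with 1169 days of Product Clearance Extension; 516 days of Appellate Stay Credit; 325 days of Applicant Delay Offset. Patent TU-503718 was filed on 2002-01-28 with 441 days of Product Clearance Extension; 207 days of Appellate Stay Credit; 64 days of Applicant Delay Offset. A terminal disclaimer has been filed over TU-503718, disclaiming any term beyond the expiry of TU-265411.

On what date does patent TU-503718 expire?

2020-09-03

Natural term of TU-503718:
  Base: filing + 17 years → 28 January 2019.
  Product Clearance Extension: 441 days (within the 866-day cap) → +441 days → 13 April 2020.
  Appellate Stay Credit: +207 days → 6 November 2020.
  Applicant Delay Offset: −64 days → 3 September 2020.
Expiry of referenced patent TU-265411:
  Base: filing + 17 years → 16 March 2018.
  Product Clearance Extension: 1169 days claimed exceeds the 866-day cap, so +866 days → 29 July 2020.
  Appellate Stay Credit: +516 days → 27 December 2021.
  Applicant Delay Offset: −325 days → 5 February 2021.
Terminal disclaimer: TU-503718 expires on the earlier of 3 September 2020 and 5 February 2021.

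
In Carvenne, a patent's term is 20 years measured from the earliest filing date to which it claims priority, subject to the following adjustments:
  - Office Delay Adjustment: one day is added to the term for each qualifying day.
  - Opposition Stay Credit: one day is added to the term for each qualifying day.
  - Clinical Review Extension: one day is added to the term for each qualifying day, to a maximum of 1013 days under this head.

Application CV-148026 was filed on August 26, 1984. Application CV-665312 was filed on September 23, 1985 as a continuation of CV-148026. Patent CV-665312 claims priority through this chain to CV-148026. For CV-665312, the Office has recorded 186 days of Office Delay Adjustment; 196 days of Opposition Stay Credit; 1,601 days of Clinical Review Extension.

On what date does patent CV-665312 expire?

Earliest priority filing: 26 August 1984.
Base term: 26 August 1984 + 20 years → 26 August 2004.
Office Delay Adjustment: +186 days → 28 February 2005.
Opposition Stay Credit: +196 days → 12 September 2005.
Clinical Review Extension: 1601 days claimed exceeds the 1013-day cap, so +1013 days → 21 June 2008.

June 21, 2008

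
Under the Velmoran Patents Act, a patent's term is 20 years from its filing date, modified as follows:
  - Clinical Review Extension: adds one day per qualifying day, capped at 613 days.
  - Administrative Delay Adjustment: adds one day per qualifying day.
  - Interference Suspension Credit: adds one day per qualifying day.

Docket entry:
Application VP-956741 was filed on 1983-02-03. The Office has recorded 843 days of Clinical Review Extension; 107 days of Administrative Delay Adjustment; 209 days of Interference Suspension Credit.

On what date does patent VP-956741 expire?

2005-08-20

Base term: filing date + 20 years → 3 February 2003.
Clinical Review Extension: 843 days claimed exceeds the 613-day cap, so +613 days → 8 October 2004.
Administrative Delay Adjustment: +107 days → 23 January 2005.
Interference Suspension Credit: +209 days → 20 August 2005.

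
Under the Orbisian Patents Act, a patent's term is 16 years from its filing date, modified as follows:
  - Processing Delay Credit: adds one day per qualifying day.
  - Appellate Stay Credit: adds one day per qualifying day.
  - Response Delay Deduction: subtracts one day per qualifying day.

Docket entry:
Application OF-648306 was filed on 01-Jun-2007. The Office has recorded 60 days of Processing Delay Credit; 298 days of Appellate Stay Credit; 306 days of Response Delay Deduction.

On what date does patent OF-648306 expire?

July 23, 2023

Base term: filing date + 16 years → 1 June 2023.
Processing Delay Credit: +60 days → 31 July 2023.
Appellate Stay Credit: +298 days → 24 May 2024.
Response Delay Deduction: −306 days → 23 July 2023.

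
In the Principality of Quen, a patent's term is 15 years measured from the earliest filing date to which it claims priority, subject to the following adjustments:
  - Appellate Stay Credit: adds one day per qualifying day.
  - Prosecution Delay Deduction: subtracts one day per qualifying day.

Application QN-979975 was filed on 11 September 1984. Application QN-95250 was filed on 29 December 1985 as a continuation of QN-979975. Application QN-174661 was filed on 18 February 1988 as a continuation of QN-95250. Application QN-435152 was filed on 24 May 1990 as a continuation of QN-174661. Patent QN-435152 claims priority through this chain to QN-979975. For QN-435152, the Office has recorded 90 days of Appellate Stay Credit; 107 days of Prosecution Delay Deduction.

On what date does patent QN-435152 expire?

1999-08-25

Earliest priority filing: 11 September 1984.
Base term: 11 September 1984 + 15 years → 11 September 1999.
Appellate Stay Credit: +90 days → 10 December 1999.
Prosecution Delay Deduction: −107 days → 25 August 1999.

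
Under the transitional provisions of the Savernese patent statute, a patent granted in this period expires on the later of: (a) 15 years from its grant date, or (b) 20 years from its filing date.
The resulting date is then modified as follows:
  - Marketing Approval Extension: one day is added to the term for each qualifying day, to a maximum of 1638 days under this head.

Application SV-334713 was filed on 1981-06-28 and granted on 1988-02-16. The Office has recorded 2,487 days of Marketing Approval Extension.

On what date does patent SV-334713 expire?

2007-08-12

(a) grant + 15 years → 16 February 2003.
(b) filing + 20 years → 28 June 2001.
Later of the two: 16 February 2003.
Marketing Approval Extension: 2487 days claimed exceeds the 1638-day cap, so +1638 days → 12 August 2007.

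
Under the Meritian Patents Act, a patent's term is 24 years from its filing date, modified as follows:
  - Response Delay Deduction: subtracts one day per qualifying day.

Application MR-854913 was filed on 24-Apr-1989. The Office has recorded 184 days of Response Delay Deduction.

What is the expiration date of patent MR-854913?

October 22, 2012

Base term: filing date + 24 years → 24 April 2013.
Response Delay Deduction: −184 days → 22 October 2012.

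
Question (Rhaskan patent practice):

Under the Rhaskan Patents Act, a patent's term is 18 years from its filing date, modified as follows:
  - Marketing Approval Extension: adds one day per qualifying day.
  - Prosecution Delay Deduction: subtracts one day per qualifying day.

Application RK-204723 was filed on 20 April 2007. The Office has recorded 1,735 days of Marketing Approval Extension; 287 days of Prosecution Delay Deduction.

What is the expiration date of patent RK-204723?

Base term: filing date + 18 years → 20 April 2025.
Marketing Approval Extension: +1735 days → 19 January 2030.
Prosecution Delay Deduction: −287 days → 7 April 2029.

2029-04-07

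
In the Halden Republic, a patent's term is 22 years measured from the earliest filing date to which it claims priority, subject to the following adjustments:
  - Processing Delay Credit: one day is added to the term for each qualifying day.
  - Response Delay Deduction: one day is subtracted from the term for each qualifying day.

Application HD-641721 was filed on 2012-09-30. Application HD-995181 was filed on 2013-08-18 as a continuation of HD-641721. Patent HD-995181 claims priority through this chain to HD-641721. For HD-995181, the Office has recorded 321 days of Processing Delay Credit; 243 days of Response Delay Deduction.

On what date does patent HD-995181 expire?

2034-12-17

Earliest priority filing: 30 September 2012.
Base term: 30 September 2012 + 22 years → 30 September 2034.
Processing Delay Credit: +321 days → 17 August 2035.
Response Delay Deduction: −243 days → 17 December 2034.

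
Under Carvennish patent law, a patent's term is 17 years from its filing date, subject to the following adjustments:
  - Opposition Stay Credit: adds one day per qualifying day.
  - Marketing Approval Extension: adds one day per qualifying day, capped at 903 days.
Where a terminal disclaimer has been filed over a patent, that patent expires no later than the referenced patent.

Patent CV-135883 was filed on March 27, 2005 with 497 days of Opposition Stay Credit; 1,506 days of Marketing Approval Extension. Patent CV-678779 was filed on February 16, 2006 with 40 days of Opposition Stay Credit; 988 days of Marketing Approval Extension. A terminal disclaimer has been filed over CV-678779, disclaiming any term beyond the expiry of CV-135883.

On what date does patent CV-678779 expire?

Natural term of CV-678779:
  Base: filing + 17 years → 16 February 2023.
  Opposition Stay Credit: +40 days → 28 March 2023.
  Marketing Approval Extension: 988 days claimed exceeds the 903-day cap, so +903 days → 16 September 2025.
Expiry of referenced patent CV-135883:
  Base: filing + 17 years → 27 March 2022.
  Opposition Stay Credit: +497 days → 6 August 2023.
  Marketing Approval Extension: 1506 days claimed exceeds the 903-day cap, so +903 days → 25 January 2026.
Terminal disclaimer: CV-678779 expires on the earlier of 16 September 2025 and 25 January 2026.

2025-09-16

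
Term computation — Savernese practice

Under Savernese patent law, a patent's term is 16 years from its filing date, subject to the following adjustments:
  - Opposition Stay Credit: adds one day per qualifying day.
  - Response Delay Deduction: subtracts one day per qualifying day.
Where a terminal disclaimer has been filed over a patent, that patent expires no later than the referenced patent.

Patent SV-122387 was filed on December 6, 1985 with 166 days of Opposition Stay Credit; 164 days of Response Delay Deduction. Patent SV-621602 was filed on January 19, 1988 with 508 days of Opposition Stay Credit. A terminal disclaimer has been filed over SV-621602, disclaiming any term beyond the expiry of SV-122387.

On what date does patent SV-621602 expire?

2001-12-08

Natural term of SV-621602:
  Base: filing + 16 years → 19 January 2004.
  Opposition Stay Credit: +508 days → 10 June 2005.
Expiry of referenced patent SV-122387:
  Base: filing + 16 years → 6 December 2001.
  Opposition Stay Credit: +166 days → 21 May 2002.
  Response Delay Deduction: −164 days → 8 December 2001.
Terminal disclaimer: SV-621602 expires on the earlier of 10 June 2005 and 8 December 2001.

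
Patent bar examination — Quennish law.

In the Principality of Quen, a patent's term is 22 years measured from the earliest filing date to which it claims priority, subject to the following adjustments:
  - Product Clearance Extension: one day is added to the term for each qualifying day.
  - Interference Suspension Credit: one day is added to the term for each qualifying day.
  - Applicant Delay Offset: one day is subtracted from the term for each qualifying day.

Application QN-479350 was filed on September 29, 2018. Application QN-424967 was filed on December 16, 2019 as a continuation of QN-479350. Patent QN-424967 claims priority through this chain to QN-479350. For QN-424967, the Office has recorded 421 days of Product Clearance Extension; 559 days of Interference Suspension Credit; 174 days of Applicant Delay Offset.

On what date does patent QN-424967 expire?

Earliest priority filing: 29 September 2018.
Base term: 29 September 2018 + 22 years → 29 September 2040.
Product Clearance Extension: +421 days → 24 November 2041.
Interference Suspension Credit: +559 days → 6 June 2043.
Applicant Delay Offset: −174 days → 14 December 2042.

2042-12-14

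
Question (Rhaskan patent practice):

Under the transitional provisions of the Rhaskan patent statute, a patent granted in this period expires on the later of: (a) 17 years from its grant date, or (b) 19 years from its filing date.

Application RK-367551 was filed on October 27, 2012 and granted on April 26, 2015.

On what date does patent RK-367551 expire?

April 26, 2032

(a) grant + 17 years → 26 April 2032.
(b) filing + 19 years → 27 October 2031.
Later of the two: 26 April 2032.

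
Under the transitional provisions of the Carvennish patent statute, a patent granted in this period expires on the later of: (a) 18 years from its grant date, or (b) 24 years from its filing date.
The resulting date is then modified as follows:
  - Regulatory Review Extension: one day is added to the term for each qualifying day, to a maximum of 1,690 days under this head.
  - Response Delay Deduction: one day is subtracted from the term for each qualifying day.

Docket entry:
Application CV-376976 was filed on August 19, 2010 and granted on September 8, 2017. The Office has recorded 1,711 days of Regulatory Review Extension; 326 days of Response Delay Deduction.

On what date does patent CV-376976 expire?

2039-06-03

(a) grant + 18 years → 8 September 2035.
(b) filing + 24 years → 19 August 2034.
Later of the two: 8 September 2035.
Regulatory Review Extension: 1711 days claimed exceeds the 1690-day cap, so +1690 days → 24 April 2040.
Response Delay Deduction: −326 days → 3 June 2039.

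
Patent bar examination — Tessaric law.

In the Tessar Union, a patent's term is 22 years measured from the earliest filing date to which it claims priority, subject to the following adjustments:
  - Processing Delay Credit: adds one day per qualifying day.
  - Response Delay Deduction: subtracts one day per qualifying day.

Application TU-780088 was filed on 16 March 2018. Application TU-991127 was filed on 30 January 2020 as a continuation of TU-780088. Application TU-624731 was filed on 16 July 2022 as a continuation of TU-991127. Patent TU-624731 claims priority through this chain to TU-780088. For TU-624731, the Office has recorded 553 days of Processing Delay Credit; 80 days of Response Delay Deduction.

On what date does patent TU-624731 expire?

2041-07-02

Earliest priority filing: 16 March 2018.
Base term: 16 March 2018 + 22 years → 16 March 2040.
Processing Delay Credit: +553 days → 20 September 2041.
Response Delay Deduction: −80 days → 2 July 2041.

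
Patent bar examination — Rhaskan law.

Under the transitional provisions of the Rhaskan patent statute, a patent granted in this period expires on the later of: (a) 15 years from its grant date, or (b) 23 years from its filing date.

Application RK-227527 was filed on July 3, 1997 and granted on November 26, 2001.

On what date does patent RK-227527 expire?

July 3, 2020

(a) grant + 15 years → 26 November 2016.
(b) filing + 23 years → 3 July 2020.
Later of the two: 3 July 2020.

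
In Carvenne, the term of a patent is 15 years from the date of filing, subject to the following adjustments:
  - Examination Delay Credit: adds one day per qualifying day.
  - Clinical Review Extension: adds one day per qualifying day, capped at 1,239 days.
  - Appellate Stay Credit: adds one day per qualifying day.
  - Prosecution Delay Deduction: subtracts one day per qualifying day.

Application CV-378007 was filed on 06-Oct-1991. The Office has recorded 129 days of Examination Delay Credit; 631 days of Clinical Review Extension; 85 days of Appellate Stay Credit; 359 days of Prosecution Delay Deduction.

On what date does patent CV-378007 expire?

February 4, 2008

Base term: filing date + 15 years → 6 October 2006.
Examination Delay Credit: +129 days → 12 February 2007.
Clinical Review Extension: 631 days (within the 1239-day cap) → +631 days → 4 November 2008.
Appellate Stay Credit: +85 days → 28 January 2009.
Prosecution Delay Deduction: −359 days → 4 February 2008.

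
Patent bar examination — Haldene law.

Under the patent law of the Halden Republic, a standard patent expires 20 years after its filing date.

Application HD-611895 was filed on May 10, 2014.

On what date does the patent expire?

2034-05-10

Filing date + 20 years → 10 May 2034.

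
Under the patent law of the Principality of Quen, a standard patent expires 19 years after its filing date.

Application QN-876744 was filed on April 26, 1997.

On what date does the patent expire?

2016-04-26

Filing date + 19 years → 26 April 2016.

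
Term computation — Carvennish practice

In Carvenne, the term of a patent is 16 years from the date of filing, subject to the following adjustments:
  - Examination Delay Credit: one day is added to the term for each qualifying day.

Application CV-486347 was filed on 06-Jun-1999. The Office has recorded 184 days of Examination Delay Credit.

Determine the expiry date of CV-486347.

2015-12-07

Base term: filing date + 16 years → 6 June 2015.
Examination Delay Credit: +184 days → 7 December 2015.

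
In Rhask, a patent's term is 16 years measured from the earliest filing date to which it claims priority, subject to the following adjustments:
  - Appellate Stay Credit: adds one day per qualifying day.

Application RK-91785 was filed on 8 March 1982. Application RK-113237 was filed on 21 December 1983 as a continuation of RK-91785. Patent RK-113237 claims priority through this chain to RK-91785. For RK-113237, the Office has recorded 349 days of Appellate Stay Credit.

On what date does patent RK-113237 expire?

February 20, 1999

Earliest priority filing: 8 March 1982.
Base term: 8 March 1982 + 16 years → 8 March 1998.
Appellate Stay Credit: +349 days → 20 February 1999.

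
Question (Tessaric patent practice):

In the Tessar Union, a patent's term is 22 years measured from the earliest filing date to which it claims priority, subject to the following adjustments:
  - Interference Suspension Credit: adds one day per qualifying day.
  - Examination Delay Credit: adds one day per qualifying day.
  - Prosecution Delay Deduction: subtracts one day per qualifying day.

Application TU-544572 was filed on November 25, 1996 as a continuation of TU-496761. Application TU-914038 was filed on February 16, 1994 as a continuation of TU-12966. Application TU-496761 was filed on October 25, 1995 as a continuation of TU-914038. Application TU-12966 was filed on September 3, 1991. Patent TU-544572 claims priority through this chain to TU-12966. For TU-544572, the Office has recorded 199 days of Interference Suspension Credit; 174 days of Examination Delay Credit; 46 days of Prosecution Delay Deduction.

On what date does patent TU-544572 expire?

2014-07-27

Earliest priority filing: 3 September 1991.
Base term: 3 September 1991 + 22 years → 3 September 2013.
Interference Suspension Credit: +199 days → 21 March 2014.
Examination Delay Credit: +174 days → 11 September 2014.
Prosecution Delay Deduction: −46 days → 27 July 2014.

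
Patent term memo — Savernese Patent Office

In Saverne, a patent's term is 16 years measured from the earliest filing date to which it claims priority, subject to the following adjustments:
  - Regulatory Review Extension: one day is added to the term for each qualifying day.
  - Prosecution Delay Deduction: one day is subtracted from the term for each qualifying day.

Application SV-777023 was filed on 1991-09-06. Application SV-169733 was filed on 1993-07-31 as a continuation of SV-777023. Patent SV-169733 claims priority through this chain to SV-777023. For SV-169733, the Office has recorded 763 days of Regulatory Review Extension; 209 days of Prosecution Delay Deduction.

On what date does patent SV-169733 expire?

2009-03-13

Earliest priority filing: 6 September 1991.
Base term: 6 September 1991 + 16 years → 6 September 2007.
Regulatory Review Extension: +763 days → 8 October 2009.
Prosecution Delay Deduction: −209 days → 13 March 2009.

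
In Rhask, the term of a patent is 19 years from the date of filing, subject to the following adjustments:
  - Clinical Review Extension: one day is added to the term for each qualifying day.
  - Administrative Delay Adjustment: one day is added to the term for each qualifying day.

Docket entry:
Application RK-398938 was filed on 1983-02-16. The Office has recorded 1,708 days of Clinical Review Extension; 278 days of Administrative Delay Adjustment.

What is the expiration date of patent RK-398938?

2007-07-26

Base term: filing date + 19 years → 16 February 2002.
Clinical Review Extension: +1708 days → 21 October 2006.
Administrative Delay Adjustment: +278 days → 26 July 2007.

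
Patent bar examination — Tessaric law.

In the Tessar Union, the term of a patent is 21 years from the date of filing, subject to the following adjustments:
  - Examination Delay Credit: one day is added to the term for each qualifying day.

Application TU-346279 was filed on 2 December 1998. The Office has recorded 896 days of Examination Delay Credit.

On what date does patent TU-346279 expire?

2022-05-16

Base term: filing date + 21 years → 2 December 2019.
Examination Delay Credit: +896 days → 16 May 2022.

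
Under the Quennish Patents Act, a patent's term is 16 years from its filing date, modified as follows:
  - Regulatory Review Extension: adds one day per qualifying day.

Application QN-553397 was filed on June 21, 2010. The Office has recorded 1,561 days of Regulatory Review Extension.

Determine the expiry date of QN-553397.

Base term: filing date + 16 years → 21 June 2026.
Regulatory Review Extension: +1561 days → 29 September 2030.

2030-09-29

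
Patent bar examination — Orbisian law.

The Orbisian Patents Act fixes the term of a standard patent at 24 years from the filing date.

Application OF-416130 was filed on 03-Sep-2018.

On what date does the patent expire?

Filing date + 24 years → 3 September 2042.

September 3, 2042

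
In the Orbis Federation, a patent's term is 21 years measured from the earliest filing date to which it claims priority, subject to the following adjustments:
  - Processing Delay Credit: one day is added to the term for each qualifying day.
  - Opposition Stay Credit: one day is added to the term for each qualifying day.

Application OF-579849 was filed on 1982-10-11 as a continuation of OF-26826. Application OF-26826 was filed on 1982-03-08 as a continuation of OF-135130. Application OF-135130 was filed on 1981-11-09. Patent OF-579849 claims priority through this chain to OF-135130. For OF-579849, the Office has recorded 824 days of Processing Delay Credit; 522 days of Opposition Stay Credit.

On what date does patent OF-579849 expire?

Earliest priority filing: 9 November 1981.
Base term: 9 November 1981 + 21 years → 9 November 2002.
Processing Delay Credit: +824 days → 10 February 2005.
Opposition Stay Credit: +522 days → 17 July 2006.

2006-07-17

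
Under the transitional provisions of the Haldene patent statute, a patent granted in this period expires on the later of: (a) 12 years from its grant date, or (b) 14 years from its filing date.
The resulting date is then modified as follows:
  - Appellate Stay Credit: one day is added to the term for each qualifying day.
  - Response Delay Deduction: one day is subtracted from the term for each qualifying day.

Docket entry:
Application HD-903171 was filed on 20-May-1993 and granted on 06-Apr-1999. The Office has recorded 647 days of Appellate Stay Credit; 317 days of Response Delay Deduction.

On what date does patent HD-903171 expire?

(a) grant + 12 years → 6 April 2011.
(b) filing + 14 years → 20 May 2007.
Later of the two: 6 April 2011.
Appellate Stay Credit: +647 days → 12 January 2013.
Response Delay Deduction: −317 days → 1 March 2012.

March 1, 2012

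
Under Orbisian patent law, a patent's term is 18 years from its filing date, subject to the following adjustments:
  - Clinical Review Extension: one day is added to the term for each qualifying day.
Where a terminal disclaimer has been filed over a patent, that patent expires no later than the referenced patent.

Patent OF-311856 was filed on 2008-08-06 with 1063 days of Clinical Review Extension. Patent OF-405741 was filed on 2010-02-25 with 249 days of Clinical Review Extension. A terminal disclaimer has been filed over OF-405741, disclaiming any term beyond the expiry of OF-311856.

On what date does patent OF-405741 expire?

2028-10-31

Natural term of OF-405741:
  Base: filing + 18 years → 25 February 2028.
  Clinical Review Extension: +249 days → 31 October 2028.
Expiry of referenced patent OF-311856:
  Base: filing + 18 years → 6 August 2026.
  Clinical Review Extension: +1063 days → 4 July 2029.
Terminal disclaimer: OF-405741 expires on the earlier of 31 October 2028 and 4 July 2029.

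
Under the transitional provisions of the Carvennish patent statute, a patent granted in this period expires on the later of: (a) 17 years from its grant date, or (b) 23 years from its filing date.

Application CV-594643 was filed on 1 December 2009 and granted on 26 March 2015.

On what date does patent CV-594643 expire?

(a) grant + 17 years → 26 March 2032.
(b) filing + 23 years → 1 December 2032.
Later of the two: 1 December 2032.

2032-12-01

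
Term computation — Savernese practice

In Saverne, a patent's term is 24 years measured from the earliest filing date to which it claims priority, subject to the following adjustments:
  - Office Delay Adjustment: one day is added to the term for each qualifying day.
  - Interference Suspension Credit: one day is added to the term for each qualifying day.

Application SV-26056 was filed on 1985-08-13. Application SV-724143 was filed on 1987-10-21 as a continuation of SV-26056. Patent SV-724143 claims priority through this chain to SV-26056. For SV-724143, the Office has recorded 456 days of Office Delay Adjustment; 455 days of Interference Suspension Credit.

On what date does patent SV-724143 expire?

February 10, 2012

Earliest priority filing: 13 August 1985.
Base term: 13 August 1985 + 24 years → 13 August 2009.
Office Delay Adjustment: +456 days → 12 November 2010.
Interference Suspension Credit: +455 days → 10 February 2012.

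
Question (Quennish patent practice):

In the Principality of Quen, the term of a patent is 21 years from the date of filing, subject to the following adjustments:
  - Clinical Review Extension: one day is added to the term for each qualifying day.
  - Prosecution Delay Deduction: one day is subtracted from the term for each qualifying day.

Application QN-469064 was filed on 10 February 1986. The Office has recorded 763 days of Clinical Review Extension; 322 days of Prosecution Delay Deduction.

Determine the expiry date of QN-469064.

April 26, 2008

Base term: filing date + 21 years → 10 February 2007.
Clinical Review Extension: +763 days → 14 March 2009.
Prosecution Delay Deduction: −322 days → 26 April 2008.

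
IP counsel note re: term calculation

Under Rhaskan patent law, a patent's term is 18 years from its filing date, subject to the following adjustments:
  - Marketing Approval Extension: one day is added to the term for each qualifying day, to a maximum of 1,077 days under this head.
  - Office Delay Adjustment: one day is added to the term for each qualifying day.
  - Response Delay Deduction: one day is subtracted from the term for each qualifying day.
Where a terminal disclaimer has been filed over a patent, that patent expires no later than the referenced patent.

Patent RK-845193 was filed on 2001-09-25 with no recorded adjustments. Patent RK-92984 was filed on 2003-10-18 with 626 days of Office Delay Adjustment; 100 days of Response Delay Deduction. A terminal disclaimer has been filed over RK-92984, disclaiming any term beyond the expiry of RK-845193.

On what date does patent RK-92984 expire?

Natural term of RK-92984:
  Base: filing + 18 years → 18 October 2021.
  Office Delay Adjustment: +626 days → 6 July 2023.
  Response Delay Deduction: −100 days → 28 March 2023.
Expiry of referenced patent RK-845193:
  Base: filing + 18 years → 25 September 2019.
Terminal disclaimer: RK-92984 expires on the earlier of 28 March 2023 and 25 September 2019.

September 25, 2019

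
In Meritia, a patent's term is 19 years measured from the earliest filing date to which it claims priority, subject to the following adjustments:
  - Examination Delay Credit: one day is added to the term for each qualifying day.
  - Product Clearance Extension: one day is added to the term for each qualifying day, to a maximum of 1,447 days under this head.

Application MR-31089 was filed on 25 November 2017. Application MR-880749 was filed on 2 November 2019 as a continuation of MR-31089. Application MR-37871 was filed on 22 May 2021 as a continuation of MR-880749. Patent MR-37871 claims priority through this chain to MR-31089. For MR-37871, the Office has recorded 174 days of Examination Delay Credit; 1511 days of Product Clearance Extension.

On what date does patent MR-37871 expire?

May 4, 2041

Earliest priority filing: 25 November 2017.
Base term: 25 November 2017 + 19 years → 25 November 2036.
Examination Delay Credit: +174 days → 18 May 2037.
Product Clearance Extension: 1511 days claimed exceeds the 1447-day cap, so +1447 days → 4 May 2041.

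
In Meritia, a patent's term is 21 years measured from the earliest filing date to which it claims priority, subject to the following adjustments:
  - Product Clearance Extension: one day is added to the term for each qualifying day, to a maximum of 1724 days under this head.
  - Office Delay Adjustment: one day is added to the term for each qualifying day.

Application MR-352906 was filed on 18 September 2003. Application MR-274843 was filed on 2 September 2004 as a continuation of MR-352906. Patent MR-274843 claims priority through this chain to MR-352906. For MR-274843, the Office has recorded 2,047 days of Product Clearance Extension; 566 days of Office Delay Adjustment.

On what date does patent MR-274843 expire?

Earliest priority filing: 18 September 2003.
Base term: 18 September 2003 + 21 years → 18 September 2024.
Product Clearance Extension: 2047 days claimed exceeds the 1724-day cap, so +1724 days → 8 June 2029.
Office Delay Adjustment: +566 days → 26 December 2030.

2030-12-26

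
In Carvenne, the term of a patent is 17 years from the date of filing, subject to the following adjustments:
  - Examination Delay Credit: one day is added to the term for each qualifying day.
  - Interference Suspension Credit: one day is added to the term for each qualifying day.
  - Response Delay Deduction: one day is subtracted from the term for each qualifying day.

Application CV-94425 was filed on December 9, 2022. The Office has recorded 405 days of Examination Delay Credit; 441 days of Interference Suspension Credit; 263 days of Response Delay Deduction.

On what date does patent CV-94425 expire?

July 14, 2041

Base term: filing date + 17 years → 9 December 2039.
Examination Delay Credit: +405 days → 17 January 2041.
Interference Suspension Credit: +441 days → 3 April 2042.
Response Delay Deduction: −263 days → 14 July 2041.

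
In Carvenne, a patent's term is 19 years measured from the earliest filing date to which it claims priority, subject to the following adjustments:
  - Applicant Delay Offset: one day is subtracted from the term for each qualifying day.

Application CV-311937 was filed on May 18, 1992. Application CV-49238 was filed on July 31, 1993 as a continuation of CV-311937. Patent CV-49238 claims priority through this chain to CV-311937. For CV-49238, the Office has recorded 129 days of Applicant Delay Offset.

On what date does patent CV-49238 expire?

January 9, 2011

Earliest priority filing: 18 May 1992.
Base term: 18 May 1992 + 19 years → 18 May 2011.
Applicant Delay Offset: −129 days → 9 January 2011.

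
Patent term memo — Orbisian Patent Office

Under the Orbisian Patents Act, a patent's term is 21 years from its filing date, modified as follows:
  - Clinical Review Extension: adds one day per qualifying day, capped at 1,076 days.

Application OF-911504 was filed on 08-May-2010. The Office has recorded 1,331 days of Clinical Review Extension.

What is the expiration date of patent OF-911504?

Base term: filing date + 21 years → 8 May 2031.
Clinical Review Extension: 1331 days claimed exceeds the 1076-day cap, so +1076 days → 18 April 2034.

April 18, 2034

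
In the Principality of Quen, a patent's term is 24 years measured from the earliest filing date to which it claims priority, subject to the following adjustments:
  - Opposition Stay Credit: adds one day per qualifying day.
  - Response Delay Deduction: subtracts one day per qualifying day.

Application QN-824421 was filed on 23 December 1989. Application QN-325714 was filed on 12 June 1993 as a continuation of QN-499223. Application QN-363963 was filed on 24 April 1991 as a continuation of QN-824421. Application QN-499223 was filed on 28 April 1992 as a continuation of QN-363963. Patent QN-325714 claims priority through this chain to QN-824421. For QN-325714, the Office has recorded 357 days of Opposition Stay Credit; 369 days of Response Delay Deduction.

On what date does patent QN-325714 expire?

Earliest priority filing: 23 December 1989.
Base term: 23 December 1989 + 24 years → 23 December 2013.
Opposition Stay Credit: +357 days → 15 December 2014.
Response Delay Deduction: −369 days → 11 December 2013.

2013-12-11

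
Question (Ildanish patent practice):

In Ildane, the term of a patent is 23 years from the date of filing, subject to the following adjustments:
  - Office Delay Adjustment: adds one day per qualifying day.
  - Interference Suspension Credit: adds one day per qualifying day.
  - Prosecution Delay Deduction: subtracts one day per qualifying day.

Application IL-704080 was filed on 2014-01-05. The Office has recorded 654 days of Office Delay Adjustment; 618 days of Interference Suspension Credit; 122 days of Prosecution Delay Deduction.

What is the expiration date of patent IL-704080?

February 29, 2040

Base term: filing date + 23 years → 5 January 2037.
Office Delay Adjustment: +654 days → 21 October 2038.
Interference Suspension Credit: +618 days → 30 June 2040.
Prosecution Delay Deduction: −122 days → 29 February 2040.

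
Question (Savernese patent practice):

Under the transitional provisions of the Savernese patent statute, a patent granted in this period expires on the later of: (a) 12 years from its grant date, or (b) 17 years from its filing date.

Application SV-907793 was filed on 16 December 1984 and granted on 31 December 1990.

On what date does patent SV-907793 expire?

December 31, 2002

(a) grant + 12 years → 31 December 2002.
(b) filing + 17 years → 16 December 2001.
Later of the two: 31 December 2002.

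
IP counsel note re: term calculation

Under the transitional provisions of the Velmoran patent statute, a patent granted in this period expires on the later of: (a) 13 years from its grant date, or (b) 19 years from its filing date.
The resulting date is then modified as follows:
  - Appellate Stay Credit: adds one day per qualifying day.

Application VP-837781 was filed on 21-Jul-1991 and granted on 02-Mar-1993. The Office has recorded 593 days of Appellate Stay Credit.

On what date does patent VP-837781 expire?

March 5, 2012

(a) grant + 13 years → 2 March 2006.
(b) filing + 19 years → 21 July 2010.
Later of the two: 21 July 2010.
Appellate Stay Credit: +593 days → 5 March 2012.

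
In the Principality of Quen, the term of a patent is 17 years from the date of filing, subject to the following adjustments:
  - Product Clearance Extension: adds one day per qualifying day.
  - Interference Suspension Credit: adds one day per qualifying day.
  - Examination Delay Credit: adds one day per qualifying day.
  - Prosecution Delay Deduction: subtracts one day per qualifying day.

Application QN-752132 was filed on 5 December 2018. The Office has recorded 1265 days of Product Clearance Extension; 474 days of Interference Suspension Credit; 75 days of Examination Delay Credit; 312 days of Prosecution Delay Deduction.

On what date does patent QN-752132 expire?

Base term: filing date + 17 years → 5 December 2035.
Product Clearance Extension: +1265 days → 23 May 2039.
Interference Suspension Credit: +474 days → 8 September 2040.
Examination Delay Credit: +75 days → 22 November 2040.
Prosecution Delay Deduction: −312 days → 15 January 2040.

January 15, 2040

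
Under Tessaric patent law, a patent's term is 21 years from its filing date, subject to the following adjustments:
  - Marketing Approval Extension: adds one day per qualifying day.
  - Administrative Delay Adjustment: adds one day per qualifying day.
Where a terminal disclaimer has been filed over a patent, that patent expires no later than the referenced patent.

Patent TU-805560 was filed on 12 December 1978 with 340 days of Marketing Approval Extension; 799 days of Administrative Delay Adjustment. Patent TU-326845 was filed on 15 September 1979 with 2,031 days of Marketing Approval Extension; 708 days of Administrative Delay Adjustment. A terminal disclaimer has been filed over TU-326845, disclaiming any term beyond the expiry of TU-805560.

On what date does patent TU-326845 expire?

Natural term of TU-326845:
  Base: filing + 21 years → 15 September 2000.
  Marketing Approval Extension: +2031 days → 8 April 2006.
  Administrative Delay Adjustment: +708 days → 16 March 2008.
Expiry of referenced patent TU-805560:
  Base: filing + 21 years → 12 December 1999.
  Marketing Approval Extension: +340 days → 16 November 2000.
  Administrative Delay Adjustment: +799 days → 24 January 2003.
Terminal disclaimer: TU-326845 expires on the earlier of 16 March 2008 and 24 January 2003.

2003-01-24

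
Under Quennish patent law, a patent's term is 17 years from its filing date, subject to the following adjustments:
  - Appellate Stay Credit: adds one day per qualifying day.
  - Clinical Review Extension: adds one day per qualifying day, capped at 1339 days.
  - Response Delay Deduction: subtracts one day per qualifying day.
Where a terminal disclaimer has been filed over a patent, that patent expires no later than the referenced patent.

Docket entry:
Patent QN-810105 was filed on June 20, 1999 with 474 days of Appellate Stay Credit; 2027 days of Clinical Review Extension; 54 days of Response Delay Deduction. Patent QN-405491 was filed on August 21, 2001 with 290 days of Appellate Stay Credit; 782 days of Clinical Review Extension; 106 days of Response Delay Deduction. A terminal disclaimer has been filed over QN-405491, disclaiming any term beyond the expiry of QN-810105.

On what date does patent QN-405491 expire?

2021-04-13

Natural term of QN-405491:
  Base: filing + 17 years → 21 August 2018.
  Appellate Stay Credit: +290 days → 7 June 2019.
  Clinical Review Extension: 782 days (within the 1339-day cap) → +782 days → 28 July 2021.
  Response Delay Deduction: −106 days → 13 April 2021.
Expiry of referenced patent QN-810105:
  Base: filing + 17 years → 20 June 2016.
  Appellate Stay Credit: +474 days → 7 October 2017.
  Clinical Review Extension: 2027 days claimed exceeds the 1339-day cap, so +1339 days → 7 June 2021.
  Response Delay Deduction: −54 days → 14 April 2021.
Terminal disclaimer: QN-405491 expires on the earlier of 13 April 2021 and 14 April 2021.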